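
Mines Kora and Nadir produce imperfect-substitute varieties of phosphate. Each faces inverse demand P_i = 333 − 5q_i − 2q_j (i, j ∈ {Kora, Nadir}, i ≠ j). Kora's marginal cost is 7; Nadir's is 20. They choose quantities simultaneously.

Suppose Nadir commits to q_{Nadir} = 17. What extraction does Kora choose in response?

Mine Kora's profit: π = q_{Kora}(333 − 5q_{Kora} − 2q_{Nadir}) − 7q_{Kora}.
∂π/∂q_{Kora} = 326 − 10q_{Kora} − 2q_{Nadir} = 0 ⇒ q_{Kora} = 32.6 − 0.2q_{Nadir}.
At q_{Nadir} = 17: q_{Kora} = 32.6 − 0.2·17 = 29.2.

29.2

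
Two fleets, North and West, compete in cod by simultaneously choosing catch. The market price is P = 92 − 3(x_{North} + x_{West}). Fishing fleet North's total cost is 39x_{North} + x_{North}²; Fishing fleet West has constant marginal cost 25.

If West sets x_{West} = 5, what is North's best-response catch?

Fishing fleet North's profit: π = x_{North}(92 − 3(x_{North} + x_{West})) − 39x_{North} − x_{North}².
∂π/∂x_{North} = 53 − 8x_{North} − 3x_{West} = 0, so x_{North} = 6.625 − 0.375x_{West}.
At x_{West} = 5: x_{North} = 6.625 − 0.375·5 = 4.75.

4.75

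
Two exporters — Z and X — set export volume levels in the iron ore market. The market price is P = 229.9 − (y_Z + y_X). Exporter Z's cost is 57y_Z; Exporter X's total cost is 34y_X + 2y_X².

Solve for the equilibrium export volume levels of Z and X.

Exporter Z's profit: π = y_Z(229.9 − (y_Z + y_X)) − 57y_Z.
∂π/∂y_Z = 172.9 − 2y_Z − y_X = 0, so y_Z = 86.45 − 0.5y_X.
For X: ∂π/∂y_X = 195.9 − 6y_X − y_Z = 0 ⇒ y_X = 32.65 − (1/6)y_Z.
Plugging y_X into Z's best response: y_Z = 86.45 − 0.5(32.65 − (1/6)y_Z) ⇒ (11/12)y_Z = 70.125, so y_Z = 76.5.
Then y_X = 32.65 − (1/6)·76.5 = 19.9.

76.5, 19.9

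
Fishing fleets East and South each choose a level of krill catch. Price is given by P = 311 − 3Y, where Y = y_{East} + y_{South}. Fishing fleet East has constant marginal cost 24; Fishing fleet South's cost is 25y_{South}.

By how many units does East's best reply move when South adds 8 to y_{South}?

-4

Fishing fleet East's profit: π = y_{East}(311 − 3(y_{East} + y_{South})) − 24y_{East}.
∂π/∂y_{East} = 287 − 6y_{East} − 3y_{South} = 0, so y_{East} = 287/6 − 0.5y_{South}.
The reaction-function slope is −0.5, so an 8-unit rise in y_{South} moves y_{East} by −0.5 × 8 = −4. East's best response falls — the actions are strategic substitutes.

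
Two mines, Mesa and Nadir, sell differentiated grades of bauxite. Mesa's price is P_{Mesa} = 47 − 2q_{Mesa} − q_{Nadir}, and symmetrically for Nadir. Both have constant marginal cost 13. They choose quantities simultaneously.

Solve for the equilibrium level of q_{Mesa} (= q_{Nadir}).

6.8

Mine Mesa's profit: π = q_{Mesa}(47 − 2q_{Mesa} − q_{Nadir}) − 13q_{Mesa}.
∂π/∂q_{Mesa} = 34 − 4q_{Mesa} − q_{Nadir} = 0 ⇒ q_{Mesa} = 8.5 − 0.25q_{Nadir}.
Setting q_{Mesa} = q_{Nadir} in the reaction function: q_{Mesa} = 8.5 − 0.25q_{Mesa}, so q_{Mesa} = 8.5 / 1.25 = 6.8.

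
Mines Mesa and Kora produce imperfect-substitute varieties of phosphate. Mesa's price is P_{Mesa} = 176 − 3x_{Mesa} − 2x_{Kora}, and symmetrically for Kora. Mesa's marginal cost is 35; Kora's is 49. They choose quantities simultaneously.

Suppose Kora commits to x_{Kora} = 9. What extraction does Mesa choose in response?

20.5

Mine Mesa's profit: π = x_{Mesa}(176 − 3x_{Mesa} − 2x_{Kora}) − 35x_{Mesa}.
∂π/∂x_{Mesa} = 141 − 6x_{Mesa} − 2x_{Kora} = 0 ⇒ x_{Mesa} = 23.5 − (1/3)x_{Kora}.
At x_{Kora} = 9: x_{Mesa} = 23.5 − (1/3)·9 = 20.5.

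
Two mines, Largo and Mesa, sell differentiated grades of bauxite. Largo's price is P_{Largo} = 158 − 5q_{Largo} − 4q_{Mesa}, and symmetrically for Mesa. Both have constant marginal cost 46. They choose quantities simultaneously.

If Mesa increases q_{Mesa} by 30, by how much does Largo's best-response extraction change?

Mine Largo's profit: π = q_{Largo}(158 − 5q_{Largo} − 4q_{Mesa}) − 46q_{Largo}.
∂π/∂q_{Largo} = 112 − 10q_{Largo} − 4q_{Mesa} = 0 ⇒ q_{Largo} = 11.2 − 0.4q_{Mesa}.
The reaction-function slope is −0.4, so a 30-unit rise in q_{Mesa} moves q_{Largo} by −0.4 × 30 = −12. Largo's best response falls — the actions are strategic substitutes.

-12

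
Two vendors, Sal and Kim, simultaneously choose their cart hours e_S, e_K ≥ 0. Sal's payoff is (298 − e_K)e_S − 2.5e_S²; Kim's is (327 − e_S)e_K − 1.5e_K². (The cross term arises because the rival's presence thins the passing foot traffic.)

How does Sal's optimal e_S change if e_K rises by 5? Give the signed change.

-1

Expanding Sal's payoff: 298e_S − e_Ke_S − 2.5e_S².
∂π/∂e_S = 298 − e_K − 5e_S = 0, so e_S = 59.6 − 0.2e_K.
The reaction-function slope is −0.2, so a 5-unit rise in e_K moves e_S by −0.2 × 5 = −1. Sal's best response falls — the actions are strategic substitutes.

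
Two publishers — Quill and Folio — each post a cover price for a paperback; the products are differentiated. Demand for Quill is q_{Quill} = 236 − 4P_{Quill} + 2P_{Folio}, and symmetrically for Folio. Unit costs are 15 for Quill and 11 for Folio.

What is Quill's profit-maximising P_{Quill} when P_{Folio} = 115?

Quill's profit: π = (P_{Quill} − 15)(236 − 4P_{Quill} + 2P_{Folio}).
∂π/∂P_{Quill} = 296 − 8P_{Quill} + 2P_{Folio} = 0 ⇒ P_{Quill} = 37 + 0.25P_{Folio}.
At P_{Folio} = 115: P_{Quill} = 37 + 0.25·115 = 65.75.

65.75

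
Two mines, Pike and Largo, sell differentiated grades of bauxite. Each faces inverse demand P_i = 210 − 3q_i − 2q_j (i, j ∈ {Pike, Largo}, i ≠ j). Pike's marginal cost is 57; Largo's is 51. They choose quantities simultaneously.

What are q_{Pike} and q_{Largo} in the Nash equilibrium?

Mine Pike's profit: π = q_{Pike}(210 − 3q_{Pike} − 2q_{Largo}) − 57q_{Pike}.
∂π/∂q_{Pike} = 153 − 6q_{Pike} − 2q_{Largo} = 0 ⇒ q_{Pike} = 25.5 − (1/3)q_{Largo}.
Similarly q_{Largo} = 26.5 − (1/3)q_{Pike}.
Solving the two reaction functions simultaneously: (1 − (−1/3)(−1/3))q_{Pike} = 25.5 − (1/3)·26.5, so (8/9)q_{Pike} = 50/3 and q_{Pike} = 18.75.
Then q_{Largo} = 26.5 − (1/3)·18.75 = 20.25.

18.75, 20.25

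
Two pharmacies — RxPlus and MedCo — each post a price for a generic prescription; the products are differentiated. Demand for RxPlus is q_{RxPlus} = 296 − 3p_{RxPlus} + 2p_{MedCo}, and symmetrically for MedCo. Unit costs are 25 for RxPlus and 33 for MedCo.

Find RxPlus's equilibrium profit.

14386.6875

RxPlus's profit: π = (p_{RxPlus} − 25)(296 − 3p_{RxPlus} + 2p_{MedCo}).
∂π/∂p_{RxPlus} = 371 − 6p_{RxPlus} + 2p_{MedCo} = 0 ⇒ p_{RxPlus} = 371/6 + (1/3)p_{MedCo}.
Similarly p_{MedCo} = 395/6 + (1/3)p_{RxPlus}.
Solving the two reaction functions simultaneously: (1 − (1/3)(1/3))p_{RxPlus} = 371/6 + (1/3)·(395/6), so (8/9)p_{RxPlus} = 754/9 and p_{RxPlus} = 94.25.
Then p_{MedCo} = 395/6 + (1/3)·94.25 = 97.25.
q_{RxPlus} = 296 − 3·94.25 + 2·97.25 = 207.75.
Profit = (94.25 − 25)·207.75 = 14386.6875.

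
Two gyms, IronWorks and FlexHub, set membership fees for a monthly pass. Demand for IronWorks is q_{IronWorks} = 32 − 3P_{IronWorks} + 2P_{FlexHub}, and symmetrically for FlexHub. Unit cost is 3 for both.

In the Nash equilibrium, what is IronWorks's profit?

IronWorks's profit: π = (P_{IronWorks} − 3)(32 − 3P_{IronWorks} + 2P_{FlexHub}).
∂π/∂P_{IronWorks} = 41 − 6P_{IronWorks} + 2P_{FlexHub} = 0 ⇒ P_{IronWorks} = 41/6 + (1/3)P_{FlexHub}.
The game is symmetric, so in equilibrium P_{FlexHub} = P_{IronWorks}: the reaction function gives (2/3)P_{IronWorks} = 41/6, hence P_{IronWorks} = 10.25.
q_{IronWorks} = 32 − 3·10.25 + 2·10.25 = 21.75.
Profit = (10.25 − 3)·21.75 = 157.6875.

157.6875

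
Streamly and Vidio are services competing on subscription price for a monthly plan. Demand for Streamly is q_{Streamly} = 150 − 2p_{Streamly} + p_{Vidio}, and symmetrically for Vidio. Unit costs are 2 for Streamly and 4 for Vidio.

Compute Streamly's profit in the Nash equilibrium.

4920.32

Streamly's profit: π = (p_{Streamly} − 2)(150 − 2p_{Streamly} + p_{Vidio}).
∂π/∂p_{Streamly} = 154 − 4p_{Streamly} + p_{Vidio} = 0 ⇒ p_{Streamly} = 38.5 + 0.25p_{Vidio}.
Similarly p_{Vidio} = 39.5 + 0.25p_{Streamly}.
Substituting the second reaction function into the first: p_{Streamly} = 38.5 + 0.25(39.5 + 0.25p_{Streamly}), which gives 0.9375p_{Streamly} = 48.375 ⇒ p_{Streamly} = 51.6.
Then p_{Vidio} = 39.5 + 0.25·51.6 = 52.4.
q_{Streamly} = 150 − 2·51.6 + 52.4 = 99.2.
Profit = (51.6 − 2)·99.2 = 4920.32.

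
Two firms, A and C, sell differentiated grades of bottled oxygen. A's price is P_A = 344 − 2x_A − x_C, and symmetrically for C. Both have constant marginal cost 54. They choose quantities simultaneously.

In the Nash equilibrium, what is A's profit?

Firm A's profit: π = x_A(344 − 2x_A − x_C) − 54x_A.
∂π/∂x_A = 290 − 4x_A − x_C = 0 ⇒ x_A = 72.5 − 0.25x_C.
The game is symmetric, so in equilibrium x_C = x_A: the reaction function gives 1.25x_A = 72.5, hence x_A = 58.
P_A = 344 − 2·58 − 58 = 170.
Profit = (170 − 54)·58 = 6728.

6728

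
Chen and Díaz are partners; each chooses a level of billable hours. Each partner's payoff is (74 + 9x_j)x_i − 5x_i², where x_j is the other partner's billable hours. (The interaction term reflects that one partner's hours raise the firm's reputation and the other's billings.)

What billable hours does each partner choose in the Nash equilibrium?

Chen's payoff is (74 + 9x_D)x_C − 5x_C².
∂π/∂x_C = 74 + 9x_D − 10x_C = 0, so x_C = 7.4 + 0.9x_D.
The game is symmetric, so in equilibrium x_D = x_C: the reaction function gives 0.1x_C = 7.4, hence x_C = 74.

74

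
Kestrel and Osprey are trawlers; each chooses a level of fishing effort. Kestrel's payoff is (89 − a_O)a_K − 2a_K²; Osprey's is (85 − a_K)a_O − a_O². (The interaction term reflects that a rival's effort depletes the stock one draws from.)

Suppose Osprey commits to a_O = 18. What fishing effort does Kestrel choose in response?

Expanding Kestrel's payoff: 89a_K − a_Oa_K − 2a_K².
∂π/∂a_K = 89 − a_O − 4a_K = 0, so a_K = 22.25 − 0.25a_O.
At a_O = 18: a_K = 22.25 − 0.25·18 = 17.75.

17.75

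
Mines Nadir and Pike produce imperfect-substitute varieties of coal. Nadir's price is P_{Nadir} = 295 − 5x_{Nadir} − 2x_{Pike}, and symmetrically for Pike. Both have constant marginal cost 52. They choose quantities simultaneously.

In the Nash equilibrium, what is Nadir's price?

153.25

Mine Nadir's profit: π = x_{Nadir}(295 − 5x_{Nadir} − 2x_{Pike}) − 52x_{Nadir}.
∂π/∂x_{Nadir} = 243 − 10x_{Nadir} − 2x_{Pike} = 0 ⇒ x_{Nadir} = 24.3 − 0.2x_{Pike}.
Setting x_{Nadir} = x_{Pike} in the reaction function: x_{Nadir} = 24.3 − 0.2x_{Nadir}, so x_{Nadir} = 24.3 / 1.2 = 20.25.
P_{Nadir} = 295 − 5·20.25 − 2·20.25 = 153.25.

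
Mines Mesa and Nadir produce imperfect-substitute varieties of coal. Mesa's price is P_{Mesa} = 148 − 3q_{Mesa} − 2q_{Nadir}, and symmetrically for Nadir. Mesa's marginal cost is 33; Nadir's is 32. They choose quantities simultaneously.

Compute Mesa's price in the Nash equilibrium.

Mine Mesa's profit: π = q_{Mesa}(148 − 3q_{Mesa} − 2q_{Nadir}) − 33q_{Mesa}.
∂π/∂q_{Mesa} = 115 − 6q_{Mesa} − 2q_{Nadir} = 0 ⇒ q_{Mesa} = 115/6 − (1/3)q_{Nadir}.
Similarly q_{Nadir} = 58/3 − (1/3)q_{Mesa}.
Solving the two reaction functions simultaneously: (1 − (−1/3)(−1/3))q_{Mesa} = 115/6 − (1/3)·(58/3), so (8/9)q_{Mesa} = 229/18 and q_{Mesa} = 14.3125.
Then q_{Nadir} = 58/3 − (1/3)·14.3125 = 14.5625.
P_{Mesa} = 148 − 3·14.3125 − 2·14.5625 = 75.9375.

75.9375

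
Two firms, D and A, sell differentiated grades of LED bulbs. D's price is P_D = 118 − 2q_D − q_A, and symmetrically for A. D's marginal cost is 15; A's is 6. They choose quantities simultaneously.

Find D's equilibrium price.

55

Firm D's profit: π = q_D(118 − 2q_D − q_A) − 15q_D.
∂π/∂q_D = 103 − 4q_D − q_A = 0 ⇒ q_D = 25.75 − 0.25q_A.
Similarly q_A = 28 − 0.25q_D.
Substituting the second reaction function into the first: q_D = 25.75 − 0.25(28 − 0.25q_D), which gives 0.9375q_D = 18.75 ⇒ q_D = 20.
Then q_A = 28 − 0.25·20 = 23.
P_D = 118 − 2·20 − 23 = 55.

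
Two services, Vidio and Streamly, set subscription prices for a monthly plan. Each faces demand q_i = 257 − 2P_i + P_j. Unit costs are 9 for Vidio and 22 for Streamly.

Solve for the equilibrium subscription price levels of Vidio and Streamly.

93.4, 98.6

Vidio's profit: π = (P_{Vidio} − 9)(257 − 2P_{Vidio} + P_{Streamly}).
∂π/∂P_{Vidio} = 275 − 4P_{Vidio} + P_{Streamly} = 0 ⇒ P_{Vidio} = 68.75 + 0.25P_{Streamly}.
Similarly P_{Streamly} = 75.25 + 0.25P_{Vidio}.
Plugging P_{Streamly} into Vidio's best response: P_{Vidio} = 68.75 + 0.25(75.25 + 0.25P_{Vidio}) ⇒ 0.9375P_{Vidio} = 87.5625, so P_{Vidio} = 93.4.
Then P_{Streamly} = 75.25 + 0.25·93.4 = 98.6.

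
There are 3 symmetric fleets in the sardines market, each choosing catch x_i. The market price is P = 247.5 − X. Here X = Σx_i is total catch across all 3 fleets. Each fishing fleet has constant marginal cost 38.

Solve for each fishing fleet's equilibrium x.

A representative fishing fleet's profit is π_i = x_i(247.5 − X) − 38x_i, with X = x_i + Σ_{j≠i} x_j.
First-order condition: 209.5 − 2x_i − Σ_{j≠i} x_j = 0.
With identical fishing fleets, set every x_j = x: then 209.5 − 2x − 2x = 0, i.e. x = 209.5/4 = 52.375.

52.375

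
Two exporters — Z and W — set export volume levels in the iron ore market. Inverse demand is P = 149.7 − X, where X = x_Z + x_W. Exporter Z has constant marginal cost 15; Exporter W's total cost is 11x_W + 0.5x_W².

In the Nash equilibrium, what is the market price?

68.08

Exporter Z's profit: π = x_Z(149.7 − (x_Z + x_W)) − 15x_Z.
∂π/∂x_Z = 134.7 − 2x_Z − x_W = 0, so x_Z = 67.35 − 0.5x_W.
For W: ∂π/∂x_W = 138.7 − 3x_W − x_Z = 0 ⇒ x_W = 1387/30 − (1/3)x_Z.
Plugging x_W into Z's best response: x_Z = 67.35 − 0.5(1387/30 − (1/3)x_Z) ⇒ (5/6)x_Z = 1327/30, so x_Z = 53.08.
Then x_W = 1387/30 − (1/3)·53.08 = 28.54.
Equilibrium price: P = 149.7 − 81.62 = 68.08.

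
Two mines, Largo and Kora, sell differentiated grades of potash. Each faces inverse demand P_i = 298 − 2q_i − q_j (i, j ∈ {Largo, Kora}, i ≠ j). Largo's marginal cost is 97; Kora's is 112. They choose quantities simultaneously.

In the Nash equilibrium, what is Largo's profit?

3394.88

Mine Largo's profit: π = q_{Largo}(298 − 2q_{Largo} − q_{Kora}) − 97q_{Largo}.
∂π/∂q_{Largo} = 201 − 4q_{Largo} − q_{Kora} = 0 ⇒ q_{Largo} = 50.25 − 0.25q_{Kora}.
Similarly q_{Kora} = 46.5 − 0.25q_{Largo}.
Plugging q_{Kora} into Largo's best response: q_{Largo} = 50.25 − 0.25(46.5 − 0.25q_{Largo}) ⇒ 0.9375q_{Largo} = 38.625, so q_{Largo} = 41.2.
Then q_{Kora} = 46.5 − 0.25·41.2 = 36.2.
P_{Largo} = 298 − 2·41.2 − 36.2 = 179.4.
Profit = (179.4 − 97)·41.2 = 3394.88.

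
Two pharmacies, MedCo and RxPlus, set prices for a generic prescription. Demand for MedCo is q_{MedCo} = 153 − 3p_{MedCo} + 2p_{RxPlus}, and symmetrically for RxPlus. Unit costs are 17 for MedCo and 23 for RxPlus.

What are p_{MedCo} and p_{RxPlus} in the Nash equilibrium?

MedCo's profit: π = (p_{MedCo} − 17)(153 − 3p_{MedCo} + 2p_{RxPlus}).
∂π/∂p_{MedCo} = 204 − 6p_{MedCo} + 2p_{RxPlus} = 0 ⇒ p_{MedCo} = 34 + (1/3)p_{RxPlus}.
Similarly p_{RxPlus} = 37 + (1/3)p_{MedCo}.
Substituting the second reaction function into the first: p_{MedCo} = 34 + (1/3)(37 + (1/3)p_{MedCo}), which gives (8/9)p_{MedCo} = 139/3 ⇒ p_{MedCo} = 52.125.
Then p_{RxPlus} = 37 + (1/3)·52.125 = 54.375.

52.125, 54.375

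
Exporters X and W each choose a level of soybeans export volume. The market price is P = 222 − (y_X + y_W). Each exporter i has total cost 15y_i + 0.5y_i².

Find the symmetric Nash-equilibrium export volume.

Exporter X's profit: π = y_X(222 − (y_X + y_W)) − 15y_X − 0.5y_X².
∂π/∂y_X = 207 − 3y_X − y_W = 0, so y_X = 69 − (1/3)y_W.
The game is symmetric, so in equilibrium y_W = y_X: the reaction function gives (4/3)y_X = 69, hence y_X = 51.75.

51.75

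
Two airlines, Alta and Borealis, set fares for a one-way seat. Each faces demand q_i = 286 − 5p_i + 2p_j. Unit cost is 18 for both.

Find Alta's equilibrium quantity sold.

Alta's profit: π = (p_{Alta} − 18)(286 − 5p_{Alta} + 2p_{Borealis}).
∂π/∂p_{Alta} = 376 − 10p_{Alta} + 2p_{Borealis} = 0 ⇒ p_{Alta} = 37.6 + 0.2p_{Borealis}.
By symmetry p_{Borealis} = p_{Alta}; substituting into the reaction function, 0.8p_{Alta} = 37.6 and p_{Alta} = 47.
q_{Alta} = 286 − 5·47 + 2·47 = 145.

145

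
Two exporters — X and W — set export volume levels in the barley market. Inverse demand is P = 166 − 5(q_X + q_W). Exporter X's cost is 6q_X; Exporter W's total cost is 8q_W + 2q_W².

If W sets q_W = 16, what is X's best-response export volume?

Exporter X's profit: π = q_X(166 − 5(q_X + q_W)) − 6q_X.
∂π/∂q_X = 160 − 10q_X − 5q_W = 0, so q_X = 16 − 0.5q_W.
At q_W = 16: q_X = 16 − 0.5·16 = 8.

8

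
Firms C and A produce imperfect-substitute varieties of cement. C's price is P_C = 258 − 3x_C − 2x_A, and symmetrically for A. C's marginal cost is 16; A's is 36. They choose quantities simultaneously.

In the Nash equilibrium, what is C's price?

110.5

Firm C's profit: π = x_C(258 − 3x_C − 2x_A) − 16x_C.
∂π/∂x_C = 242 − 6x_C − 2x_A = 0 ⇒ x_C = 121/3 − (1/3)x_A.
Similarly x_A = 37 − (1/3)x_C.
Solving the two reaction functions simultaneously: (1 − (−1/3)(−1/3))x_C = 121/3 − (1/3)·37, so (8/9)x_C = 28 and x_C = 31.5.
Then x_A = 37 − (1/3)·31.5 = 26.5.
P_C = 258 − 3·31.5 − 2·26.5 = 110.5.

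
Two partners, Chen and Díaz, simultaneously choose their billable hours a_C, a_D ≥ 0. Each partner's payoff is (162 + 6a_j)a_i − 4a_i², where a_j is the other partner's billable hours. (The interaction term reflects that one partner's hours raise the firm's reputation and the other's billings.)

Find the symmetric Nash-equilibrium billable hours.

Chen's payoff is (162 + 6a_D)a_C − 4a_C².
∂π/∂a_C = 162 + 6a_D − 8a_C = 0, so a_C = 20.25 + 0.75a_D.
Setting a_C = a_D in the reaction function: a_C = 20.25 + 0.75a_C, so a_C = 20.25 / 0.25 = 81.

81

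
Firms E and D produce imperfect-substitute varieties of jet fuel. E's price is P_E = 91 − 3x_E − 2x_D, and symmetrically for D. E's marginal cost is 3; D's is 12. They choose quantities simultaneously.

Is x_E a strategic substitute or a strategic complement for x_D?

Firm E's profit: π = x_E(91 − 3x_E − 2x_D) − 3x_E.
∂π/∂x_E = 88 − 6x_E − 2x_D = 0 ⇒ x_E = 44/3 − (1/3)x_D.
The best-response slope dx_E/dx_D = −1/3 < 0: the reaction function is downward-sloping, so the choices are strategic substitutes.

strategic substitutes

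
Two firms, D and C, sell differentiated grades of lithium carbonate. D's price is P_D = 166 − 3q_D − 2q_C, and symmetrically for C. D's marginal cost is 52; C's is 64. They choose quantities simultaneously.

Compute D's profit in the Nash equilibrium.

675

Firm D's profit: π = q_D(166 − 3q_D − 2q_C) − 52q_D.
∂π/∂q_D = 114 − 6q_D − 2q_C = 0 ⇒ q_D = 19 − (1/3)q_C.
Similarly q_C = 17 − (1/3)q_D.
Solving the two reaction functions simultaneously: (1 − (−1/3)(−1/3))q_D = 19 − (1/3)·17, so (8/9)q_D = 40/3 and q_D = 15.
Then q_C = 17 − (1/3)·15 = 12.
P_D = 166 − 3·15 − 2·12 = 97.
Profit = (97 − 52)·15 = 675.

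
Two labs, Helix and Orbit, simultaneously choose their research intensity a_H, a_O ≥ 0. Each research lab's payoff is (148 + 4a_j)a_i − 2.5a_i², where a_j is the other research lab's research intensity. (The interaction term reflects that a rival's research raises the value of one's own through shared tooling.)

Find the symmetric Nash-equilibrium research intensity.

Helix's payoff is (148 + 4a_O)a_H − 2.5a_H².
∂π/∂a_H = 148 + 4a_O − 5a_H = 0, so a_H = 29.6 + 0.8a_O.
The game is symmetric, so in equilibrium a_O = a_H: the reaction function gives 0.2a_H = 29.6, hence a_H = 148.

148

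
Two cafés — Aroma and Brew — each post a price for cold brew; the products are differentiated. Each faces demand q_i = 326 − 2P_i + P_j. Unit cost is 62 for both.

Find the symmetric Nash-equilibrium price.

150

Aroma's profit: π = (P_{Aroma} − 62)(326 − 2P_{Aroma} + P_{Brew}).
∂π/∂P_{Aroma} = 450 − 4P_{Aroma} + P_{Brew} = 0 ⇒ P_{Aroma} = 112.5 + 0.25P_{Brew}.
The game is symmetric, so in equilibrium P_{Brew} = P_{Aroma}: the reaction function gives 0.75P_{Aroma} = 112.5, hence P_{Aroma} = 150.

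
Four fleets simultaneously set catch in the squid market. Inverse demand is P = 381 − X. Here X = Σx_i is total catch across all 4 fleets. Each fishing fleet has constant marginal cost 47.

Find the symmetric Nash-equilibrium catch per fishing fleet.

66.8

A representative fishing fleet's profit is π_i = x_i(381 − X) − 47x_i, with X = x_i + Σ_{j≠i} x_j.
First-order condition: 334 − 2x_i − Σ_{j≠i} x_j = 0.
In a symmetric equilibrium every fishing fleet chooses the same x, so Σ_{j≠i} x_j = 3x. The condition becomes 334 − 5x = 0, giving x = 334/5 = 66.8.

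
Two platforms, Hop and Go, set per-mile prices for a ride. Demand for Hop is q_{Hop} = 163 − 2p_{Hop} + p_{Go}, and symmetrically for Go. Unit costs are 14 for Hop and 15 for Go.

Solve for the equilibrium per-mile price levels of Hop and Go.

Hop's profit: π = (p_{Hop} − 14)(163 − 2p_{Hop} + p_{Go}).
∂π/∂p_{Hop} = 191 − 4p_{Hop} + p_{Go} = 0 ⇒ p_{Hop} = 47.75 + 0.25p_{Go}.
Similarly p_{Go} = 48.25 + 0.25p_{Hop}.
Substituting the second reaction function into the first: p_{Hop} = 47.75 + 0.25(48.25 + 0.25p_{Hop}), which gives 0.9375p_{Hop} = 59.8125 ⇒ p_{Hop} = 63.8.
Then p_{Go} = 48.25 + 0.25·63.8 = 64.2.

63.8, 64.2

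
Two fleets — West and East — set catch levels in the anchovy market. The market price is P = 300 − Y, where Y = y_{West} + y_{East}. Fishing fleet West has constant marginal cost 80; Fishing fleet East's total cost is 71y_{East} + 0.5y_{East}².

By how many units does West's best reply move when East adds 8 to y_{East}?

-4

Fishing fleet West's profit: π = y_{West}(300 − (y_{West} + y_{East})) − 80y_{West}.
∂π/∂y_{West} = 220 − 2y_{West} − y_{East} = 0, so y_{West} = 110 − 0.5y_{East}.
The reaction-function slope is −0.5, so an 8-unit rise in y_{East} moves y_{West} by −0.5 × 8 = −4. West's best response falls — the actions are strategic substitutes.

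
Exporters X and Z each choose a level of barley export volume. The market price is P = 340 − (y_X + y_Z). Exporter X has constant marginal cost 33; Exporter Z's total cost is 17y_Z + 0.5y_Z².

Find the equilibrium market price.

152.6

Exporter X's profit: π = y_X(340 − (y_X + y_Z)) − 33y_X.
∂π/∂y_X = 307 − 2y_X − y_Z = 0, so y_X = 153.5 − 0.5y_Z.
For Z: ∂π/∂y_Z = 323 − 3y_Z − y_X = 0 ⇒ y_Z = 323/3 − (1/3)y_X.
Solving the two reaction functions simultaneously: (1 − (−0.5)(−1/3))y_X = 153.5 − 0.5·(323/3), so (5/6)y_X = 299/3 and y_X = 119.6.
Then y_Z = 323/3 − (1/3)·119.6 = 67.8.
Equilibrium price: P = 340 − 187.4 = 152.6.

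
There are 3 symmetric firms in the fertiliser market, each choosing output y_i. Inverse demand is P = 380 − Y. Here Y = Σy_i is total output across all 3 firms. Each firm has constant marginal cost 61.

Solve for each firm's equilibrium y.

79.75

A representative firm's profit is π_i = y_i(380 − Y) − 61y_i, with Y = y_i + Σ_{j≠i} y_j.
First-order condition: 319 − 2y_i − Σ_{j≠i} y_j = 0.
With identical firms, set every y_j = y: then 319 − 2y − 2y = 0, i.e. y = 319/4 = 79.75.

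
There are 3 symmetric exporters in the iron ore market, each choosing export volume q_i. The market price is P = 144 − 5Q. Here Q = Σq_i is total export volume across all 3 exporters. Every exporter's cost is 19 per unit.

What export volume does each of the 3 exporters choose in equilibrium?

6.25

A representative exporter's profit is π_i = q_i(144 − 5Q) − 19q_i, with Q = q_i + Σ_{j≠i} q_j.
First-order condition: 125 − 10q_i − 5Σ_{j≠i} q_j = 0.
In a symmetric equilibrium every exporter chooses the same q, so Σ_{j≠i} q_j = 2q. The condition becomes 125 − 20q = 0, giving q = 125/20 = 6.25.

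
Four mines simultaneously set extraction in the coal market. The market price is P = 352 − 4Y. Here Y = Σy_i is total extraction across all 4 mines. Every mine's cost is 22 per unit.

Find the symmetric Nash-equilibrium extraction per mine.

16.5

A representative mine's profit is π_i = y_i(352 − 4Y) − 22y_i, with Y = y_i + Σ_{j≠i} y_j.
First-order condition: 330 − 8y_i − 4Σ_{j≠i} y_j = 0.
Imposing symmetry (y_j = y for all j) turns Σ_{j≠i} y_j into 3y, so 330 = 20y and y = 16.5.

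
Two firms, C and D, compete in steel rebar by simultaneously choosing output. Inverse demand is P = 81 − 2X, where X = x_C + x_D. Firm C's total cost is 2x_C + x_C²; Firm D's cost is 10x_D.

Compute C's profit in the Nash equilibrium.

Firm C's profit: π = x_C(81 − 2(x_C + x_D)) − 2x_C − x_C².
∂π/∂x_C = 79 − 6x_C − 2x_D = 0, so x_C = 79/6 − (1/3)x_D.
For D: ∂π/∂x_D = 71 − 4x_D − 2x_C = 0 ⇒ x_D = 17.75 − 0.5x_C.
Plugging x_D into C's best response: x_C = 79/6 − (1/3)(17.75 − 0.5x_C) ⇒ (5/6)x_C = 7.25, so x_C = 8.7.
Then x_D = 17.75 − 0.5·8.7 = 13.4.
Price P = 81 − 2·22.1 = 36.8.
C's profit: (36.8 − 2)·8.7 − (8.7)² = 227.07.

227.07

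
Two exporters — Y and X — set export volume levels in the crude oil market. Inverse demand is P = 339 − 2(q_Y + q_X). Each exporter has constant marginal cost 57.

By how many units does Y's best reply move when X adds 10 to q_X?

Exporter Y's profit: π = q_Y(339 − 2(q_Y + q_X)) − 57q_Y.
∂π/∂q_Y = 282 − 4q_Y − 2q_X = 0, so q_Y = 70.5 − 0.5q_X.
The reaction-function slope is −0.5, so a 10-unit rise in q_X moves q_Y by −0.5 × 10 = −5. Y's best response falls — the actions are strategic substitutes.

-5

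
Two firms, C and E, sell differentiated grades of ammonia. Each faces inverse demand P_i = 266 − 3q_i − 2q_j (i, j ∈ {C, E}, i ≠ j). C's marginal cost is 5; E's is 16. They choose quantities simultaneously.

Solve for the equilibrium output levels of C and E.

33.3125, 30.5625

Firm C's profit: π = q_C(266 − 3q_C − 2q_E) − 5q_C.
∂π/∂q_C = 261 − 6q_C − 2q_E = 0 ⇒ q_C = 43.5 − (1/3)q_E.
Similarly q_E = 125/3 − (1/3)q_C.
Substituting the second reaction function into the first: q_C = 43.5 − (1/3)(125/3 − (1/3)q_C), which gives (8/9)q_C = 533/18 ⇒ q_C = 33.3125.
Then q_E = 125/3 − (1/3)·33.3125 = 30.5625.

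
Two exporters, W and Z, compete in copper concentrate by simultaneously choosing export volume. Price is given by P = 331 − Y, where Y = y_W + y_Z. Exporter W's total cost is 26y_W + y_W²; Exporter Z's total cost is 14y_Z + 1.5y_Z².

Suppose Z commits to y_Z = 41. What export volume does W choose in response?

Exporter W's profit: π = y_W(331 − (y_W + y_Z)) − 26y_W − y_W².
∂π/∂y_W = 305 − 4y_W − y_Z = 0, so y_W = 76.25 − 0.25y_Z.
At y_Z = 41: y_W = 76.25 − 0.25·41 = 66.

66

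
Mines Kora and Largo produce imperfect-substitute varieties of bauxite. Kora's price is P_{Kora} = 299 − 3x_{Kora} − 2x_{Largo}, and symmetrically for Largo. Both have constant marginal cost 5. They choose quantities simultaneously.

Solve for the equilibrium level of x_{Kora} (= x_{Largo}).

Mine Kora's profit: π = x_{Kora}(299 − 3x_{Kora} − 2x_{Largo}) − 5x_{Kora}.
∂π/∂x_{Kora} = 294 − 6x_{Kora} − 2x_{Largo} = 0 ⇒ x_{Kora} = 49 − (1/3)x_{Largo}.
The game is symmetric, so in equilibrium x_{Largo} = x_{Kora}: the reaction function gives (4/3)x_{Kora} = 49, hence x_{Kora} = 36.75.

36.75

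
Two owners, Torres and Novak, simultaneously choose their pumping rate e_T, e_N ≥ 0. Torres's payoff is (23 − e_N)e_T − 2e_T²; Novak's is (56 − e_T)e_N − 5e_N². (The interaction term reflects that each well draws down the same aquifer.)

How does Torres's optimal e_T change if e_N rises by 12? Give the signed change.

Expanding Torres's payoff: 23e_T − e_Ne_T − 2e_T².
∂π/∂e_T = 23 − e_N − 4e_T = 0, so e_T = 5.75 − 0.25e_N.
The reaction-function slope is −0.25, so a 12-unit rise in e_N moves e_T by −0.25 × 12 = −3. Torres's best response falls — the actions are strategic substitutes.

-3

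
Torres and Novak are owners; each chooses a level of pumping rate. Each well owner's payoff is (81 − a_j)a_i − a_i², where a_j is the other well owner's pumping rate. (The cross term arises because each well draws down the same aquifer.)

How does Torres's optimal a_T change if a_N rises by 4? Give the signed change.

-2

Torres's payoff is (81 − a_N)a_T − a_T².
∂π/∂a_T = 81 − a_N − 2a_T = 0, so a_T = 40.5 − 0.5a_N.
The reaction-function slope is −0.5, so a 4-unit rise in a_N moves a_T by −0.5 × 4 = −2. Torres's best response falls — the actions are strategic substitutes.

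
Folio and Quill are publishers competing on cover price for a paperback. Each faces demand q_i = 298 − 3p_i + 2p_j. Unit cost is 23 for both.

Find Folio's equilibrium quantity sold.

Folio's profit: π = (p_{Folio} − 23)(298 − 3p_{Folio} + 2p_{Quill}).
∂π/∂p_{Folio} = 367 − 6p_{Folio} + 2p_{Quill} = 0 ⇒ p_{Folio} = 367/6 + (1/3)p_{Quill}.
Setting p_{Folio} = p_{Quill} in the reaction function: p_{Folio} = 367/6 + (1/3)p_{Folio}, so p_{Folio} = (367/6) / (2/3) = 91.75.
q_{Folio} = 298 − 3·91.75 + 2·91.75 = 206.25.

206.25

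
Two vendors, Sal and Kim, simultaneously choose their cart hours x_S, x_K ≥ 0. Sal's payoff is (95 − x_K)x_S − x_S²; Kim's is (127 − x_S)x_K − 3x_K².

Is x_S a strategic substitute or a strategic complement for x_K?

strategic substitutes

Expanding Sal's payoff: 95x_S − x_Kx_S − x_S².
∂π/∂x_S = 95 − x_K − 2x_S = 0, so x_S = 47.5 − 0.5x_K.
The best-response slope dx_S/dx_K = −0.5 < 0: the reaction function is downward-sloping, so the choices are strategic substitutes.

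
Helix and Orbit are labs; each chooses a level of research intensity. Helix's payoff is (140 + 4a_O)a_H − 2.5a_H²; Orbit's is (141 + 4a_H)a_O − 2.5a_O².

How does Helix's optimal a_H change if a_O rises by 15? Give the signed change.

12

Expanding Helix's payoff: 140a_H + 4a_Oa_H − 2.5a_H².
∂π/∂a_H = 140 + 4a_O − 5a_H = 0, so a_H = 28 + 0.8a_O.
The reaction-function slope is 0.8, so a 15-unit rise in a_O moves a_H by 0.8 × 15 = 12. Helix's best response rises — the actions are strategic complements.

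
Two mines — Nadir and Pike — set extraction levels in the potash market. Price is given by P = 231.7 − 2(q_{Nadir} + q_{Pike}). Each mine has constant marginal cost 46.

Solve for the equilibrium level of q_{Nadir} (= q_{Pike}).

Mine Nadir's profit: π = q_{Nadir}(231.7 − 2(q_{Nadir} + q_{Pike})) − 46q_{Nadir}.
∂π/∂q_{Nadir} = 185.7 − 4q_{Nadir} − 2q_{Pike} = 0, so q_{Nadir} = 46.425 − 0.5q_{Pike}.
By symmetry q_{Pike} = q_{Nadir}; substituting into the reaction function, 1.5q_{Nadir} = 46.425 and q_{Nadir} = 30.95.

30.95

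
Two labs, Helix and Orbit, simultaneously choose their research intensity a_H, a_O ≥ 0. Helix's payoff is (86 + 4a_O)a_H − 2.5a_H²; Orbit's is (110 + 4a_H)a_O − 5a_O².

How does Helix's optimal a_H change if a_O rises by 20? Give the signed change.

Expanding Helix's payoff: 86a_H + 4a_Oa_H − 2.5a_H².
∂π/∂a_H = 86 + 4a_O − 5a_H = 0, so a_H = 17.2 + 0.8a_O.
The reaction-function slope is 0.8, so a 20-unit rise in a_O moves a_H by 0.8 × 20 = 16. Helix's best response rises — the actions are strategic complements.

16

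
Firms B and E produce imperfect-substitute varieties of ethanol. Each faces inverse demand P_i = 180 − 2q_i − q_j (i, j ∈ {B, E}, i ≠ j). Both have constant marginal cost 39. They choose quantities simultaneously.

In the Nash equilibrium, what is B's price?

95.4

Firm B's profit: π = q_B(180 − 2q_B − q_E) − 39q_B.
∂π/∂q_B = 141 − 4q_B − q_E = 0 ⇒ q_B = 35.25 − 0.25q_E.
The game is symmetric, so in equilibrium q_E = q_B: the reaction function gives 1.25q_B = 35.25, hence q_B = 28.2.
P_B = 180 − 2·28.2 − 28.2 = 95.4.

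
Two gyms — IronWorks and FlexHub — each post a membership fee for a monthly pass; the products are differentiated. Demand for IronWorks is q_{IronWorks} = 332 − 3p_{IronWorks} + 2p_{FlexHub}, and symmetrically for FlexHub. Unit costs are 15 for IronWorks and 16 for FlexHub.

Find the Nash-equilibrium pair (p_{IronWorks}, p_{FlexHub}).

IronWorks's profit: π = (p_{IronWorks} − 15)(332 − 3p_{IronWorks} + 2p_{FlexHub}).
∂π/∂p_{IronWorks} = 377 − 6p_{IronWorks} + 2p_{FlexHub} = 0 ⇒ p_{IronWorks} = 377/6 + (1/3)p_{FlexHub}.
Similarly p_{FlexHub} = 190/3 + (1/3)p_{IronWorks}.
Plugging p_{FlexHub} into IronWorks's best response: p_{IronWorks} = 377/6 + (1/3)(190/3 + (1/3)p_{IronWorks}) ⇒ (8/9)p_{IronWorks} = 1511/18, so p_{IronWorks} = 94.4375.
Then p_{FlexHub} = 190/3 + (1/3)·94.4375 = 94.8125.

94.4375, 94.8125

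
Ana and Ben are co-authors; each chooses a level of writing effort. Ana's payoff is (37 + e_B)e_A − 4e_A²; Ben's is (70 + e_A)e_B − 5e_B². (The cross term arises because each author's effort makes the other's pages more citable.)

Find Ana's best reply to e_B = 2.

Expanding Ana's payoff: 37e_A + e_Be_A − 4e_A².
∂π/∂e_A = 37 + e_B − 8e_A = 0, so e_A = 4.625 + 0.125e_B.
At e_B = 2: e_A = 4.625 + 0.125·2 = 4.875.

4.875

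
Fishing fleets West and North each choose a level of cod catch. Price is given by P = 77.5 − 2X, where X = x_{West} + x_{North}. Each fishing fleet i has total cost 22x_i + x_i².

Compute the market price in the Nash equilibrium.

49.75

Fishing fleet West's profit: π = x_{West}(77.5 − 2(x_{West} + x_{North})) − 22x_{West} − x_{West}².
∂π/∂x_{West} = 55.5 − 6x_{West} − 2x_{North} = 0, so x_{West} = 9.25 − (1/3)x_{North}.
The game is symmetric, so in equilibrium x_{North} = x_{West}: the reaction function gives (4/3)x_{West} = 9.25, hence x_{West} = 6.9375.
Equilibrium price: P = 77.5 − 2·13.875 = 49.75.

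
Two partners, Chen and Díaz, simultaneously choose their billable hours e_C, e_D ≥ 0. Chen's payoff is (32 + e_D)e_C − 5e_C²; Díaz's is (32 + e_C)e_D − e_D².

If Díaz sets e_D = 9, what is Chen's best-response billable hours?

4.1

Expanding Chen's payoff: 32e_C + e_De_C − 5e_C².
∂π/∂e_C = 32 + e_D − 10e_C = 0, so e_C = 3.2 + 0.1e_D.
At e_D = 9: e_C = 3.2 + 0.1·9 = 4.1.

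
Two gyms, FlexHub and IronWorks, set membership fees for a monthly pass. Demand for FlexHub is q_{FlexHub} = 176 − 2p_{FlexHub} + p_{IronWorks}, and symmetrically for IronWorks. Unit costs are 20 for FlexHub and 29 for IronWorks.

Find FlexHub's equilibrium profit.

5660.48

FlexHub's profit: π = (p_{FlexHub} − 20)(176 − 2p_{FlexHub} + p_{IronWorks}).
∂π/∂p_{FlexHub} = 216 − 4p_{FlexHub} + p_{IronWorks} = 0 ⇒ p_{FlexHub} = 54 + 0.25p_{IronWorks}.
Similarly p_{IronWorks} = 58.5 + 0.25p_{FlexHub}.
Substituting the second reaction function into the first: p_{FlexHub} = 54 + 0.25(58.5 + 0.25p_{FlexHub}), which gives 0.9375p_{FlexHub} = 68.625 ⇒ p_{FlexHub} = 73.2.
Then p_{IronWorks} = 58.5 + 0.25·73.2 = 76.8.
q_{FlexHub} = 176 − 2·73.2 + 76.8 = 106.4.
Profit = (73.2 − 20)·106.4 = 5660.48.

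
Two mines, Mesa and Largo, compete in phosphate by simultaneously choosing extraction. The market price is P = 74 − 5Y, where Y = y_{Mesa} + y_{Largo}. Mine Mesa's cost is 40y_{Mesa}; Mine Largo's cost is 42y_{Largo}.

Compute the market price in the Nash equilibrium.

Mine Mesa's profit: π = y_{Mesa}(74 − 5(y_{Mesa} + y_{Largo})) − 40y_{Mesa}.
∂π/∂y_{Mesa} = 34 − 10y_{Mesa} − 5y_{Largo} = 0, so y_{Mesa} = 3.4 − 0.5y_{Largo}.
By the same steps for Largo: y_{Largo} = 3.2 − 0.5y_{Mesa}.
Plugging y_{Largo} into Mesa's best response: y_{Mesa} = 3.4 − 0.5(3.2 − 0.5y_{Mesa}) ⇒ 0.75y_{Mesa} = 1.8, so y_{Mesa} = 2.4.
Then y_{Largo} = 3.2 − 0.5·2.4 = 2.
Equilibrium price: P = 74 − 5·4.4 = 52.

52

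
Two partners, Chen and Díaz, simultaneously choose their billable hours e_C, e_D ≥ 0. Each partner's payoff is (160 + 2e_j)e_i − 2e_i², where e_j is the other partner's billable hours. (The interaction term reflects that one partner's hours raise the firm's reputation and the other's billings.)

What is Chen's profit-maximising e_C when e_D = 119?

Chen's payoff is (160 + 2e_D)e_C − 2e_C².
∂π/∂e_C = 160 + 2e_D − 4e_C = 0, so e_C = 40 + 0.5e_D.
At e_D = 119: e_C = 40 + 0.5·119 = 99.5.

99.5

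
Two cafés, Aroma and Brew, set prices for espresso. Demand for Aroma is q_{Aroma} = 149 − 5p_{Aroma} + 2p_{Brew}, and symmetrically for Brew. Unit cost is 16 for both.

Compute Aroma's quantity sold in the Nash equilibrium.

Aroma's profit: π = (p_{Aroma} − 16)(149 − 5p_{Aroma} + 2p_{Brew}).
∂π/∂p_{Aroma} = 229 − 10p_{Aroma} + 2p_{Brew} = 0 ⇒ p_{Aroma} = 22.9 + 0.2p_{Brew}.
By symmetry p_{Brew} = p_{Aroma}; substituting into the reaction function, 0.8p_{Aroma} = 22.9 and p_{Aroma} = 28.625.
q_{Aroma} = 149 − 5·28.625 + 2·28.625 = 63.125.

63.125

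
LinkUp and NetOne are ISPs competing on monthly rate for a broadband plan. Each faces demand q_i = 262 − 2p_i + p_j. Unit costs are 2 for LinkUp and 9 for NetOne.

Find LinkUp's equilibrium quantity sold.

175.2

LinkUp's profit: π = (p_{LinkUp} − 2)(262 − 2p_{LinkUp} + p_{NetOne}).
∂π/∂p_{LinkUp} = 266 − 4p_{LinkUp} + p_{NetOne} = 0 ⇒ p_{LinkUp} = 66.5 + 0.25p_{NetOne}.
Similarly p_{NetOne} = 70 + 0.25p_{LinkUp}.
Solving the two reaction functions simultaneously: (1 − (0.25)(0.25))p_{LinkUp} = 66.5 + 0.25·70, so 0.9375p_{LinkUp} = 84 and p_{LinkUp} = 89.6.
Then p_{NetOne} = 70 + 0.25·89.6 = 92.4.
q_{LinkUp} = 262 − 2·89.6 + 92.4 = 175.2.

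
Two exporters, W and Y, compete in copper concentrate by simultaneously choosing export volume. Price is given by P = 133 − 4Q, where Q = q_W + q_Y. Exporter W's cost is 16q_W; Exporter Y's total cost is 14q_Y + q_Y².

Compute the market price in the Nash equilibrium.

Exporter W's profit: π = q_W(133 − 4(q_W + q_Y)) − 16q_W.
∂π/∂q_W = 117 − 8q_W − 4q_Y = 0, so q_W = 14.625 − 0.5q_Y.
For Y: ∂π/∂q_Y = 119 − 10q_Y − 4q_W = 0 ⇒ q_Y = 11.9 − 0.4q_W.
Plugging q_Y into W's best response: q_W = 14.625 − 0.5(11.9 − 0.4q_W) ⇒ 0.8q_W = 8.675, so q_W = 347/32.
Then q_Y = 11.9 − 0.4·(347/32) = 7.5625.
Equilibrium price: P = 133 − 4·(589/32) = 59.375.

59.375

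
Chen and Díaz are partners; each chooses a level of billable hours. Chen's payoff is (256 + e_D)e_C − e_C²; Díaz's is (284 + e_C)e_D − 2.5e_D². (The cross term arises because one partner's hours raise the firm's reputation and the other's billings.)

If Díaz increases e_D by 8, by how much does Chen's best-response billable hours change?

4

Expanding Chen's payoff: 256e_C + e_De_C − e_C².
∂π/∂e_C = 256 + e_D − 2e_C = 0, so e_C = 128 + 0.5e_D.
The reaction-function slope is 0.5, so an 8-unit rise in e_D moves e_C by 0.5 × 8 = 4. Chen's best response rises — the actions are strategic complements.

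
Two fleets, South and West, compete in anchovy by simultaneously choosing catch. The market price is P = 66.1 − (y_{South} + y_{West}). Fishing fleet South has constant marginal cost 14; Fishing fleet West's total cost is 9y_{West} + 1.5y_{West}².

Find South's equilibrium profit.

Fishing fleet South's profit: π = y_{South}(66.1 − (y_{South} + y_{West})) − 14y_{South}.
∂π/∂y_{South} = 52.1 − 2y_{South} − y_{West} = 0, so y_{South} = 26.05 − 0.5y_{West}.
For West: ∂π/∂y_{West} = 57.1 − 5y_{West} − y_{South} = 0 ⇒ y_{West} = 11.42 − 0.2y_{South}.
Substituting the second reaction function into the first: y_{South} = 26.05 − 0.5(11.42 − 0.2y_{South}), which gives 0.9y_{South} = 20.34 ⇒ y_{South} = 22.6.
Then y_{West} = 11.42 − 0.2·22.6 = 6.9.
Price P = 66.1 − 29.5 = 36.6.
South's profit: (36.6 − 14)·22.6 = 510.76.

510.76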